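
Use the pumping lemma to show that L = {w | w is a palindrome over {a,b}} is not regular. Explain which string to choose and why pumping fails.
Language: L = {w | w is a palindrome over {a,b}} (strings that read the same forwards and backwards)
Step 1: Assume for contradiction that L is regular, with pumping length p.
Step 2: Choose s = a^p b a^p. Then s ∈ L (it reads the same forwards and backwards) and |s| ≥ p.
Step 3: Consider any decomposition s = xyz with |xy| ≤ p and |y| > 0. Since |xy| ≤ p and the first p symbols of s are all a's, y = a^k for some k with 1 ≤ k ≤ p.
Step 4: Pumping up (i = 2): xy²z = a^(p+k) b a^p. Its reverse is a^p b a^(p+k) ≠ a^(p+k) b a^p (the single b is no longer in the middle), so xy²z is not a palindrome and xy²z ∉ L.
This contradicts the pumping lemma, so L is not regular.

Final answer: Choose s = a^p b a^p. Since |xy| ≤ p, y = a^k with k ≥ 1. Then xy²z = a^(p+k) b a^p is not a palindrome, so ∉ L.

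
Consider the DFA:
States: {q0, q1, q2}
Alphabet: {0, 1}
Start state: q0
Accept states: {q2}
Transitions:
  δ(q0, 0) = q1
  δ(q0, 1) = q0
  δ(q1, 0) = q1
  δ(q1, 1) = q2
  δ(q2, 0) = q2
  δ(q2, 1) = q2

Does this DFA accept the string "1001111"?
Processing string "1001111":
  q0 --1--> q0
  q0 --0--> q1
  q1 --0--> q1
  q1 --1--> q2
  q2 --1--> q2
  q2 --1--> q2
  q2 --1--> q2
Final state: q2
Accept states: {q2}
q2 is an accept state, so the string is accepted.

Final answer: Yes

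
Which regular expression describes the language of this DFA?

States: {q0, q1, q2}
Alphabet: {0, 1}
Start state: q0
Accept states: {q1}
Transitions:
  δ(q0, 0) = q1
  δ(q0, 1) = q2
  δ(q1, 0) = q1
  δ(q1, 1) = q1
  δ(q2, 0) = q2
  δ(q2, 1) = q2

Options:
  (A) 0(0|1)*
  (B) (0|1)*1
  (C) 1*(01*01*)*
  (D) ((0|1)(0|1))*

Testing sample strings against the DFA:
  '10110' -> rejected
  '100' -> rejected
  '10010' -> rejected
  '10110' -> rejected
Checking each option for a counterexample:
  (A) 0(0|1)*: agrees with the DFA on all strings of length ≤ 4
  (B) (0|1)*1: '0' is accepted by the DFA but does not match the regex → eliminated
  (C) 1*(01*01*)*: ε is rejected by the DFA but matches the regex → eliminated
  (D) ((0|1)(0|1))*: ε is rejected by the DFA but matches the regex → eliminated
Only (A) 0(0|1)* is consistent with the DFA.

Final answer: (A) 0(0|1)*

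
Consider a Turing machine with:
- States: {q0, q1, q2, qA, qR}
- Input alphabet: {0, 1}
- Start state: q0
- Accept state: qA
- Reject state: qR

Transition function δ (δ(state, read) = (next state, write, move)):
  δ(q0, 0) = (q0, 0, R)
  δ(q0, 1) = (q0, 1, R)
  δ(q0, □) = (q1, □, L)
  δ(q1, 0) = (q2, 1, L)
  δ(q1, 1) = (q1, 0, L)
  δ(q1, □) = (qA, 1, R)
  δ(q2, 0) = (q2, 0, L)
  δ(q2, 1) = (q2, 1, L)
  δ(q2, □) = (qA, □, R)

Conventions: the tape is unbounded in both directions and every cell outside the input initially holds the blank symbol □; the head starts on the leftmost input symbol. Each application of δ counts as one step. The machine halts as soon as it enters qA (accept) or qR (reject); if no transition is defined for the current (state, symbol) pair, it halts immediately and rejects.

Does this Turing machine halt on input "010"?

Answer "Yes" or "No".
Step 0: [q0]010 (head at position 0)
Step 1: δ(q0, 0) = (q0, 0, R)  ⊢  0[q0]10 (head at position 1)
Step 2: δ(q0, 1) = (q0, 1, R)  ⊢  01[q0]0 (head at position 2)
Step 3: δ(q0, 0) = (q0, 0, R)  ⊢  010[q0]□ (head at position 3)
Step 4: δ(q0, □) = (q1, □, L)  ⊢  01[q1]0□ (head at position 2)
Step 5: δ(q1, 0) = (q2, 1, L)  ⊢  0[q2]11□ (head at position 1)
Step 6: δ(q2, 1) = (q2, 1, L)  ⊢  [q2]011□ (head at position 0)
Step 7: δ(q2, 0) = (q2, 0, L)  ⊢  [q2]□011□ (head at position -1)
Step 8: δ(q2, □) = (qA, □, R)  ⊢  □[qA]011□ (head at position 0)
The machine is in qA, so it halts and accepts.
It halts after 8 steps.

Final answer: Yes - halts after 8 steps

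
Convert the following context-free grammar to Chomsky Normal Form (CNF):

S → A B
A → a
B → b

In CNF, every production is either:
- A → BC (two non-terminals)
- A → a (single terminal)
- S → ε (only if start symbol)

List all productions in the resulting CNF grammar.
The grammar has no ε-productions or unit productions to eliminate.
S → A B is already in CNF (two non-terminals) – keep it.
A → a is already in CNF (single terminal) – keep it.
B → b is already in CNF (single terminal) – keep it.
Resulting CNF grammar (3 productions): A → a; B → b; S → A B

Final answer: A → a; B → b; S → A B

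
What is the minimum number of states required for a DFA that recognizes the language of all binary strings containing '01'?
Language: binary strings containing '01'
Lower bound (Myhill–Nerode): the prefixes ε, 0, 01 are pairwise distinguishable:
  ε vs 01: suffix ε distinguishes them (ε is rejected, 01 is accepted)
  0 vs 01: suffix ε distinguishes them (0 is rejected, 01 is accepted)
  ε vs 0: suffix 1 distinguishes them (ε·1 = 1 is rejected, 0·1 = 01 is accepted)
So any DFA needs at least 3 states.
Upper bound: a DFA with 3 states exists (one state per class above: 'no progress', 'last symbol 0', and 'seen 01' (accepting sink)).
Minimum states: 3

Final answer: 3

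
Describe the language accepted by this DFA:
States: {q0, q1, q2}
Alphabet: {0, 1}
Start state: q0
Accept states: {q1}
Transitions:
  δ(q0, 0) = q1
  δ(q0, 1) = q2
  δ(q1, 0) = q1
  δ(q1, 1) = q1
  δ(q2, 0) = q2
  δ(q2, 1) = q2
Analyzing the DFA structure:
Start state: q0
Accept states: {q1}
Interpreting what each state remembers (checking against the transitions):
  q0: nothing has been read yet
  q1: the first symbol was 0
  q2: the first symbol was 1 (trap state)
  δ(q0, 0): in q0 (nothing has been read yet), after reading 0 we have: the first symbol was 0 → q1
  δ(q0, 1): in q0 (nothing has been read yet), after reading 1 we have: the first symbol was 1 (trap state) → q2
  δ(q1, 0): in q1 (the first symbol was 0), after reading 0 we have: the first symbol was 0 → q1
  δ(q1, 1): in q1 (the first symbol was 0), after reading 1 we have: the first symbol was 0 → q1
  δ(q2, 0): in q2 (the first symbol was 1 (trap state)), after reading 0 we have: the first symbol was 1 (trap state) → q2
  δ(q2, 1): in q2 (the first symbol was 1 (trap state)), after reading 1 we have: the first symbol was 1 (trap state) → q2
A string is accepted iff it ends in {q1}, i.e. the first symbol was 0.
Language: All binary strings starting with 0

Final answer: All binary strings starting with 0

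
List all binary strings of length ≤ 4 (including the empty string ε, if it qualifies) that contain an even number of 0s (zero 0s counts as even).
Checking every binary string of length 0 to 4:
  Length 0: accepted: ε | rejected: (none)
  Length 1: accepted: 1 | rejected: 0
  Length 2: accepted: 00, 11 | rejected: 01, 10
  Length 3: accepted: 001, 010, 100, 111 | rejected: 000, 011, 101, 110
  Length 4: accepted: 0000, 0011, 0101, 0110, 1001, 1010, 1100, 1111 | rejected: 0001, 0010, 0100, 0111, 1000, 1011, 1101, 1110
Total: 16 string(s).

Final answer: ε, 1, 00, 11, 001, 010, 100, 111, 0000, 0011, 0101, 0110, 1001, 1010, 1100, 1111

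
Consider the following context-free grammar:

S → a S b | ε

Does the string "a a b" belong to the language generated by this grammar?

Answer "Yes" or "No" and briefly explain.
Every derivation applies S → a S b some number n of times and then S → ε, producing a^n b^n with equally many a's and b's. The string a a b has two a's but only one b, so it cannot be derived.

Final answer: No - no valid derivation exists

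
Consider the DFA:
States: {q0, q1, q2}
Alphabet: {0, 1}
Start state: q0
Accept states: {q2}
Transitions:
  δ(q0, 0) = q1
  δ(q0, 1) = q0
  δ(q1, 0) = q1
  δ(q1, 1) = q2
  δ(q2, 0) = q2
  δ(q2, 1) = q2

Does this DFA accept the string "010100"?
Processing string "010100":
  q0 --0--> q1
  q1 --1--> q2
  q2 --0--> q2
  q2 --1--> q2
  q2 --0--> q2
  q2 --0--> q2
Final state: q2
Accept states: {q2}
q2 is an accept state, so the string is accepted.

Final answer: Yes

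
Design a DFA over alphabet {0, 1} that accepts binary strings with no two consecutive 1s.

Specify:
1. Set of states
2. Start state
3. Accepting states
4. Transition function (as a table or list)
One valid DFA (any DFA recognizing the same language is acceptable):
States: {q0, q1, dead}
Start: q0
Accepting: {q0, q1}
Transitions (accepting states marked with *):
State | 0 | 1 | Accepting
-------------------------
q0    | q0 | q1 | *
q1    | q0 | dead | *
dead  | dead | dead |  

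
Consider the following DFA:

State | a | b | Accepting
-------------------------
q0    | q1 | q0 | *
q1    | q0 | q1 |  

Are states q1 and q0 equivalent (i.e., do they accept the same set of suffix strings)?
Try the suffix ε (the empty string).
From q1: q1 — not accepting.
From q0: q0 — accepting.
The two states disagree on this suffix, so they are not equivalent.

Final answer: No. Distinguishing string: ε (the empty string) - accepted from q0 but not from q1.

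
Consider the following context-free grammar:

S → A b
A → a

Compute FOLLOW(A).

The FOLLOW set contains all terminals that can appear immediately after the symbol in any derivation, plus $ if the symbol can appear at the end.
A occurs only in S → A b, where it is immediately followed by the terminal b. So FOLLOW(A) = {b}.

Final answer: {b}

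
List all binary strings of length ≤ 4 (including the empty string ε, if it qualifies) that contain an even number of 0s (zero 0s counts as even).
Checking every binary string of length 0 to 4:
  Length 0: accepted: ε | rejected: (none)
  Length 1: accepted: 1 | rejected: 0
  Length 2: accepted: 00, 11 | rejected: 01, 10
  Length 3: accepted: 001, 010, 100, 111 | rejected: 000, 011, 101, 110
  Length 4: accepted: 0000, 0011, 0101, 0110, 1001, 1010, 1100, 1111 | rejected: 0001, 0010, 0100, 0111, 1000, 1011, 1101, 1110
Total: 16 string(s).

Final answer: ε, 1, 00, 11, 001, 010, 100, 111, 0000, 0011, 0101, 0110, 1001, 1010, 1100, 1111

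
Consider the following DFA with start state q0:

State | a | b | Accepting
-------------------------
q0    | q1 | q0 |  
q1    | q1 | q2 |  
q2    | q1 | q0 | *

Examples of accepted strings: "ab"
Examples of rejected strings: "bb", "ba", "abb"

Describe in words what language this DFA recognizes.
strings over {a,b} ending with 'ab'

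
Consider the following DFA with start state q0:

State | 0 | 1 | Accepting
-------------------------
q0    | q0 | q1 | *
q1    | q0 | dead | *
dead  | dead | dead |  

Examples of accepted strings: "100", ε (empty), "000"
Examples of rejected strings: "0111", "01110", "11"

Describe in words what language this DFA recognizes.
binary strings with no two consecutive 1s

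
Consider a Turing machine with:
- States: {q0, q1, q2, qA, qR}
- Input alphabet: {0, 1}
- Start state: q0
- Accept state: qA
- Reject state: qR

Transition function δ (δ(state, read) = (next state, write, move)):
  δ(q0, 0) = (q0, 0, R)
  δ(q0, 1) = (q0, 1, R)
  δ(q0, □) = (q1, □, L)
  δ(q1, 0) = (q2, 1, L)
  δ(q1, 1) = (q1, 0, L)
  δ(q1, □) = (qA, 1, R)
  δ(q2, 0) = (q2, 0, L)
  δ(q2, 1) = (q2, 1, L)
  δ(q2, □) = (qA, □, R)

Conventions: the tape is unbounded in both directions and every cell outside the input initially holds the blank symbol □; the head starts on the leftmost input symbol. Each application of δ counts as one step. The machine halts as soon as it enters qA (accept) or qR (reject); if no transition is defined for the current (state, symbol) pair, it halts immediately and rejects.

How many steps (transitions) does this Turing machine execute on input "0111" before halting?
Step 0: [q0]0111 (head at position 0)
Step 1: δ(q0, 0) = (q0, 0, R)  ⊢  0[q0]111 (head at position 1)
Step 2: δ(q0, 1) = (q0, 1, R)  ⊢  01[q0]11 (head at position 2)
Step 3: δ(q0, 1) = (q0, 1, R)  ⊢  011[q0]1 (head at position 3)
Step 4: δ(q0, 1) = (q0, 1, R)  ⊢  0111[q0]□ (head at position 4)
Step 5: δ(q0, □) = (q1, □, L)  ⊢  011[q1]1□ (head at position 3)
Step 6: δ(q1, 1) = (q1, 0, L)  ⊢  01[q1]10□ (head at position 2)
Step 7: δ(q1, 1) = (q1, 0, L)  ⊢  0[q1]100□ (head at position 1)
Step 8: δ(q1, 1) = (q1, 0, L)  ⊢  [q1]0000□ (head at position 0)
Step 9: δ(q1, 0) = (q2, 1, L)  ⊢  [q2]□1000□ (head at position -1)
Step 10: δ(q2, □) = (qA, □, R)  ⊢  □[qA]1000□ (head at position 0)
The machine is in qA, so it halts and accepts.
Number of transitions executed: 10.

Final answer: 10 steps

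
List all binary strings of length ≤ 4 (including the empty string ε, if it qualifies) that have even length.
Checking every binary string of length 0 to 4:
  Length 0: accepted: ε | rejected: (none)
  Length 1: accepted: (none) | rejected: 0, 1
  Length 2: accepted: 00, 01, 10, 11 | rejected: (none)
  Length 3: accepted: (none) | rejected: 000, 001, 010, 011, 100, 101, 110, 111
  Length 4: accepted: 0000, 0001, 0010, 0011, 0100, 0101, 0110, 0111, 1000, 1001, 1010, 1011, 1100, 1101, 1110, 1111 | rejected: (none)
Total: 21 string(s).

Final answer: ε, 00, 01, 10, 11, 0000, 0001, 0010, 0011, 0100, 0101, 0110, 0111, 1000, 1001, 1010, 1011, 1100, 1101, 1110, 1111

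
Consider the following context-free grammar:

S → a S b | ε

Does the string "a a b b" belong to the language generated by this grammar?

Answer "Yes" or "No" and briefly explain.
A derivation exists: S ⇒ a S b ⇒ a a S b b ⇒ a a b b (using S → a S b twice, then S → ε).

Final answer: Yes - a valid derivation exists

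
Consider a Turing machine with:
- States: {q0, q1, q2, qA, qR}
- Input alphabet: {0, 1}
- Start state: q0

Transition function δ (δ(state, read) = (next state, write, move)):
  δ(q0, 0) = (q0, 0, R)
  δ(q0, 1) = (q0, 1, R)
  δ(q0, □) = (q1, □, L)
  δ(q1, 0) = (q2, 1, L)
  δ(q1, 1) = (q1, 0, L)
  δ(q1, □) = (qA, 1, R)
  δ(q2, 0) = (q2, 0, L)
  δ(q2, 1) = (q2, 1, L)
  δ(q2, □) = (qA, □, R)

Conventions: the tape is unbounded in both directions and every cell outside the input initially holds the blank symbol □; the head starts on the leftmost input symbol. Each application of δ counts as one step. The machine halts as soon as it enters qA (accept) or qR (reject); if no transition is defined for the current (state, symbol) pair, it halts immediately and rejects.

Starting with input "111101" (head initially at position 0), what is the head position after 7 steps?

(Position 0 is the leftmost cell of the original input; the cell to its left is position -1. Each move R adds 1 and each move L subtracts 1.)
Step 0: [q0]111101 (head at position 0)
Step 1: δ(q0, 1) = (q0, 1, R)  ⊢  1[q0]11101 (head at position 1)
Step 2: δ(q0, 1) = (q0, 1, R)  ⊢  11[q0]1101 (head at position 2)
Step 3: δ(q0, 1) = (q0, 1, R)  ⊢  111[q0]101 (head at position 3)
Step 4: δ(q0, 1) = (q0, 1, R)  ⊢  1111[q0]01 (head at position 4)
Step 5: δ(q0, 0) = (q0, 0, R)  ⊢  11110[q0]1 (head at position 5)
Step 6: δ(q0, 1) = (q0, 1, R)  ⊢  111101[q0]□ (head at position 6)
Step 7: δ(q0, □) = (q1, □, L)  ⊢  11110[q1]1□ (head at position 5)
Head position after 7 steps: 5

Final answer: Position 5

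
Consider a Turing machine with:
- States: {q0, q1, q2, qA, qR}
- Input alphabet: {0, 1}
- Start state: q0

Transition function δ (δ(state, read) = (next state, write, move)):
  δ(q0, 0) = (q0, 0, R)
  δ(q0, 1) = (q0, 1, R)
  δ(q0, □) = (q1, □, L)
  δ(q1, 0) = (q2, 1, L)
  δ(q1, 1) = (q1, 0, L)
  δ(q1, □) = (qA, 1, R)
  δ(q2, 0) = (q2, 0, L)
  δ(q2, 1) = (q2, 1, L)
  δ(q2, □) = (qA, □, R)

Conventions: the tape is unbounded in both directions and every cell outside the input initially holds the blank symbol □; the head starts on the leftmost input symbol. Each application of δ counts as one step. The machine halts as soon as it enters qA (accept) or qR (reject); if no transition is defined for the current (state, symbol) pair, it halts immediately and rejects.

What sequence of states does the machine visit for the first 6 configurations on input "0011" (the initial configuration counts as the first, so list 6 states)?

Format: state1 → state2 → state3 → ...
Step 0: [q0]0011 (head at position 0)
Step 1: δ(q0, 0) = (q0, 0, R)  ⊢  0[q0]011 (head at position 1)
Step 2: δ(q0, 0) = (q0, 0, R)  ⊢  00[q0]11 (head at position 2)
Step 3: δ(q0, 1) = (q0, 1, R)  ⊢  001[q0]1 (head at position 3)
Step 4: δ(q0, 1) = (q0, 1, R)  ⊢  0011[q0]□ (head at position 4)
Step 5: δ(q0, □) = (q1, □, L)  ⊢  001[q1]1□ (head at position 3)
Reading off the states of these 6 configurations: q0 → q0 → q0 → q0 → q0 → q1

Final answer: q0 → q0 → q0 → q0 → q0 → q1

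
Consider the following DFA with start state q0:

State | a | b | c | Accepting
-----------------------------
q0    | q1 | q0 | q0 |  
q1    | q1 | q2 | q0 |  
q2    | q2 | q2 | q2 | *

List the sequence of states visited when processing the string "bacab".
q0 → q0 → q1 → q0 → q1 → q2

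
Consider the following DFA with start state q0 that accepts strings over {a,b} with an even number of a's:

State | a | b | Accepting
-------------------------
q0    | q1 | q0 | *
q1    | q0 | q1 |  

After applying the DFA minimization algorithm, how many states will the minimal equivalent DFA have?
All 2 states are reachable from q0, so none can be removed as unreachable.
Table-filling: first mark every (accepting, non-accepting) pair as distinguishable (accepting: {q0}; non-accepting: {q1}).
Every pair of states is distinguishable, so the DFA is already minimal.
Equivalence classes: {q0}, {q1} → 2 states.

Final answer: 2 states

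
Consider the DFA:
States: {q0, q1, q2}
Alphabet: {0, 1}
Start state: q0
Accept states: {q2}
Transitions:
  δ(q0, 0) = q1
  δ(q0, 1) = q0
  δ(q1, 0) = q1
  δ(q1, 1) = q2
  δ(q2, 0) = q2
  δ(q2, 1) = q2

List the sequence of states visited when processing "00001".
Starting at q0
Read '0': q0 -> q1
Read '0': q1 -> q1
Read '0': q1 -> q1
Read '0': q1 -> q1
Read '1': q1 -> q2

Final answer: q0 -> q1 -> q1 -> q1 -> q1 -> q2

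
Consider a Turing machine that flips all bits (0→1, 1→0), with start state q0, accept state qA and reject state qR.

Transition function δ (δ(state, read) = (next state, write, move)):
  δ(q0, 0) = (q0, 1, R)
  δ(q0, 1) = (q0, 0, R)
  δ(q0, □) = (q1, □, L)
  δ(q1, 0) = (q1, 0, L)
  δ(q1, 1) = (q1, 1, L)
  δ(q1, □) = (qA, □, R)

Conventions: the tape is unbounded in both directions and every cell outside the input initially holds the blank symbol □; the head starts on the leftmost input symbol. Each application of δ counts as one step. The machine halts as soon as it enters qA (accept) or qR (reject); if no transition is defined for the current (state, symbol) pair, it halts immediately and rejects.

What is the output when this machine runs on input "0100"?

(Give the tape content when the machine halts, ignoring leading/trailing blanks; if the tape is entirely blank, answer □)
Step 0: [q0]0100 (head at position 0)
Step 1: δ(q0, 0) = (q0, 1, R)  ⊢  1[q0]100 (head at position 1)
Step 2: δ(q0, 1) = (q0, 0, R)  ⊢  10[q0]00 (head at position 2)
Step 3: δ(q0, 0) = (q0, 1, R)  ⊢  101[q0]0 (head at position 3)
Step 4: δ(q0, 0) = (q0, 1, R)  ⊢  1011[q0]□ (head at position 4)
Step 5: δ(q0, □) = (q1, □, L)  ⊢  101[q1]1□ (head at position 3)
Step 6: δ(q1, 1) = (q1, 1, L)  ⊢  10[q1]11□ (head at position 2)
Step 7: δ(q1, 1) = (q1, 1, L)  ⊢  1[q1]011□ (head at position 1)
Step 8: δ(q1, 0) = (q1, 0, L)  ⊢  [q1]1011□ (head at position 0)
Step 9: δ(q1, 1) = (q1, 1, L)  ⊢  [q1]□1011□ (head at position -1)
Step 10: δ(q1, □) = (qA, □, R)  ⊢  □[qA]1011□ (head at position 0)
The machine is in qA, so it halts and accepts.
Tape content when halted (ignoring surrounding blanks): 1011

Final answer: Output: 1011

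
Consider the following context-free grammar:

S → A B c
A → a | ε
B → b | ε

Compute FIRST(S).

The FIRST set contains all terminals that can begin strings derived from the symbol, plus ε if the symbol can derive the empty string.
FIRST(A) = {a, ε} (A → a | ε) and FIRST(B) = {b, ε} (B → b | ε).
For S → A B c: add FIRST(A) minus ε = {a}; A is nullable, so also add FIRST(B) minus ε = {b}; B is nullable too, so also add FIRST(c) = {c}. The terminal c is never erased, so S is not nullable and ε is not included.
FIRST(S) = {a, b, c}.

Final answer: {a, b, c}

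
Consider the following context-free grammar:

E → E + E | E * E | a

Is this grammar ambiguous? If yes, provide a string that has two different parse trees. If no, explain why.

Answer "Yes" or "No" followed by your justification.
Two different leftmost derivations of a + a * a:
  (1) E ⇒ E + E ⇒ a + E ⇒ a + E * E ⇒ a + a * E ⇒ a + a * a   (tree groups a + (a * a))
  (2) E ⇒ E * E ⇒ E + E * E ⇒ a + E * E ⇒ a + a * E ⇒ a + a * a   (tree groups (a + a) * a)
Two distinct leftmost derivations = two distinct parse trees, so the grammar is ambiguous.

Final answer: Yes - the string 'a + a * a' has two distinct leftmost derivations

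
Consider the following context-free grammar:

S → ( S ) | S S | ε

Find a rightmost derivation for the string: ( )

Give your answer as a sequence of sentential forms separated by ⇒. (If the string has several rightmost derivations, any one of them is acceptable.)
Start with S.
Step 1: the rightmost non-terminal is S; apply S → ( S ):  ( S )
Step 2: the rightmost non-terminal is S; apply S → ε:  ( )

Final answer: S ⇒ ( S ) ⇒ ( )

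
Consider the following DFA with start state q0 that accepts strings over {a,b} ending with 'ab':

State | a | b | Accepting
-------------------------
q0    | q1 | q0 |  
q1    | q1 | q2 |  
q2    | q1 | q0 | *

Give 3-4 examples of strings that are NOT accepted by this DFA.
Any strings that end in a non-accepting state work; for example:
"bb": q0 → q0 → q0; q0 is not accepting → rejected
"bba": q0 → q0 → q0 → q1; q1 is not accepting → rejected
"aabb": q0 → q1 → q1 → q2 → q0; q0 is not accepting → rejected
"baaa": q0 → q0 → q1 → q1 → q1; q1 is not accepting → rejected

Final answer: "bb", "bba", "aabb", "baaa"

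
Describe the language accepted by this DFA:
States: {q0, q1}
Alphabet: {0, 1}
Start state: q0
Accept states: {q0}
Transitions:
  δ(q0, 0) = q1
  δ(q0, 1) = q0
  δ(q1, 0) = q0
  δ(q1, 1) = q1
Analyzing the DFA structure:
Start state: q0
Accept states: {q0}
Interpreting what each state remembers (checking against the transitions):
  q0: an even number of 0s has been read so far
  q1: an odd number of 0s has been read so far
  δ(q0, 0): in q0 (an even number of 0s has been read so far), after reading 0 we have: an odd number of 0s has been read so far → q1
  δ(q0, 1): in q0 (an even number of 0s has been read so far), after reading 1 we have: an even number of 0s has been read so far → q0
  δ(q1, 0): in q1 (an odd number of 0s has been read so far), after reading 0 we have: an even number of 0s has been read so far → q0
  δ(q1, 1): in q1 (an odd number of 0s has been read so far), after reading 1 we have: an odd number of 0s has been read so far → q1
A string is accepted iff it ends in {q0}, i.e. an even number of 0s has been read so far.
Language: All binary strings with an even number of 0s

Final answer: All binary strings with an even number of 0s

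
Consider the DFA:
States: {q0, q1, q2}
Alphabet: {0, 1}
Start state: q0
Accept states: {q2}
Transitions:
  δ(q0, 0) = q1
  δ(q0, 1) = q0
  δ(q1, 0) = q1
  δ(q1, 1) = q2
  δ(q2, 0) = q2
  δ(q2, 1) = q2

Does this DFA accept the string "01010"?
Processing string "01010":
  q0 --0--> q1
  q1 --1--> q2
  q2 --0--> q2
  q2 --1--> q2
  q2 --0--> q2
Final state: q2
Accept states: {q2}
q2 is an accept state, so the string is accepted.

Final answer: Yes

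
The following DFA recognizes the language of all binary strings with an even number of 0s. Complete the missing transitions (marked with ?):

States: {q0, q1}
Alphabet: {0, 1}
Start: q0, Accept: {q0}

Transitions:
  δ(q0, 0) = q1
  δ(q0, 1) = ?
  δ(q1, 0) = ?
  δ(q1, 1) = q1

What each state remembers (consistent with the given transitions and accept states):
  q0: an even number of 0s has been read so far
  q1: an odd number of 0s has been read so far
Filling in the missing entries:
  δ(q0, 1): in q0 (an even number of 0s has been read so far), after reading 1 we have: an even number of 0s has been read so far → q0
  δ(q1, 0): in q1 (an odd number of 0s has been read so far), after reading 0 we have: an even number of 0s has been read so far → q0

Final answer: δ(q0, 1) = q0; δ(q1, 0) = q0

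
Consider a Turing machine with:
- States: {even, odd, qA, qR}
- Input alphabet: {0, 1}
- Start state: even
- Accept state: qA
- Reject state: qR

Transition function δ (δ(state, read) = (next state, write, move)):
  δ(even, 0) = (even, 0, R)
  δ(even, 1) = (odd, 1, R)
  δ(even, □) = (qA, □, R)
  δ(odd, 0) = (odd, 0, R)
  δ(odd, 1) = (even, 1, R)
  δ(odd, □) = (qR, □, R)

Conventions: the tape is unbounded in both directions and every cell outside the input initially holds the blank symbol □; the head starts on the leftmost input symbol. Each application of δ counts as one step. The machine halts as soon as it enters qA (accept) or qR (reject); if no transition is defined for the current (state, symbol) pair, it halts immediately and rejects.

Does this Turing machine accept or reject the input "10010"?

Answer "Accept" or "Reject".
Step 0: [even]10010 (head at position 0)
Step 1: δ(even, 1) = (odd, 1, R)  ⊢  1[odd]0010 (head at position 1)
Step 2: δ(odd, 0) = (odd, 0, R)  ⊢  10[odd]010 (head at position 2)
Step 3: δ(odd, 0) = (odd, 0, R)  ⊢  100[odd]10 (head at position 3)
Step 4: δ(odd, 1) = (even, 1, R)  ⊢  1001[even]0 (head at position 4)
Step 5: δ(even, 0) = (even, 0, R)  ⊢  10010[even]□ (head at position 5)
Step 6: δ(even, □) = (qA, □, R)  ⊢  10010□[qA]□ (head at position 6)
The machine is in qA, so it halts and accepts.

Final answer: Accept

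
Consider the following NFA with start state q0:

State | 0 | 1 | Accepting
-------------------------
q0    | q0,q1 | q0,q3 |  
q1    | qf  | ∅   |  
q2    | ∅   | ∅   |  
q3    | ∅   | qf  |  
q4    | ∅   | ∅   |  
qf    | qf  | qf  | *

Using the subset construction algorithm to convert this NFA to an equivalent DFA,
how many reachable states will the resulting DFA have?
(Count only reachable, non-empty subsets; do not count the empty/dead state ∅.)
Start subset: {q0}
{q0}: on 0 → {q0, q1}, on 1 → {q0, q3}
{q0, q1}: on 0 → {q0, q1, qf}, on 1 → {q0, q3}
{q0, q3}: on 0 → {q0, q1}, on 1 → {q0, q3, qf}
{q0, q1, qf}: on 0 → {q0, q1, qf}, on 1 → {q0, q3, qf}
{q0, q3, qf}: on 0 → {q0, q1, qf}, on 1 → {q0, q3, qf}
Reachable non-empty subsets: {q0}, {q0, q1}, {q0, q3}, {q0, q1, qf}, {q0, q3, qf} — 5 in total.

Final answer: 5 states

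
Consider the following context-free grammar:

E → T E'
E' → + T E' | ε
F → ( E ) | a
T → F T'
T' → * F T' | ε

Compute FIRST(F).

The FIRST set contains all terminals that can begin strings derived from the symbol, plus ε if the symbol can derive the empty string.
FIRST(F): F → ( E ) contributes '(' and F → a contributes 'a', so FIRST(F) = {(, a}. F is not nullable.

Final answer: {(, a}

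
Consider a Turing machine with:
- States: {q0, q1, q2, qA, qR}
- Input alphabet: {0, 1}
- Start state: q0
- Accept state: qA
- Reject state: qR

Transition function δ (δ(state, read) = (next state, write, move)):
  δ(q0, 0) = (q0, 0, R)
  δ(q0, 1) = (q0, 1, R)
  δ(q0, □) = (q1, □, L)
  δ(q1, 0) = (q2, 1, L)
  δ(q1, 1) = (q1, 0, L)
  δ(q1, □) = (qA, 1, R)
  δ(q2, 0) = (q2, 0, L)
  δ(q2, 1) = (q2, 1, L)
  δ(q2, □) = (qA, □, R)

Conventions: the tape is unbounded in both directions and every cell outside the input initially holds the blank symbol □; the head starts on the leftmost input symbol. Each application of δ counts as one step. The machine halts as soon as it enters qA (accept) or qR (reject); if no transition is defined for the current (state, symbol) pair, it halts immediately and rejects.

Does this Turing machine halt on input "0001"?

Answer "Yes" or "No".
Step 0: [q0]0001 (head at position 0)
Step 1: δ(q0, 0) = (q0, 0, R)  ⊢  0[q0]001 (head at position 1)
Step 2: δ(q0, 0) = (q0, 0, R)  ⊢  00[q0]01 (head at position 2)
Step 3: δ(q0, 0) = (q0, 0, R)  ⊢  000[q0]1 (head at position 3)
Step 4: δ(q0, 1) = (q0, 1, R)  ⊢  0001[q0]□ (head at position 4)
Step 5: δ(q0, □) = (q1, □, L)  ⊢  000[q1]1□ (head at position 3)
Step 6: δ(q1, 1) = (q1, 0, L)  ⊢  00[q1]00□ (head at position 2)
Step 7: δ(q1, 0) = (q2, 1, L)  ⊢  0[q2]010□ (head at position 1)
Step 8: δ(q2, 0) = (q2, 0, L)  ⊢  [q2]0010□ (head at position 0)
Step 9: δ(q2, 0) = (q2, 0, L)  ⊢  [q2]□0010□ (head at position -1)
Step 10: δ(q2, □) = (qA, □, R)  ⊢  □[qA]0010□ (head at position 0)
The machine is in qA, so it halts and accepts.
It halts after 10 steps.

Final answer: Yes - halts after 10 steps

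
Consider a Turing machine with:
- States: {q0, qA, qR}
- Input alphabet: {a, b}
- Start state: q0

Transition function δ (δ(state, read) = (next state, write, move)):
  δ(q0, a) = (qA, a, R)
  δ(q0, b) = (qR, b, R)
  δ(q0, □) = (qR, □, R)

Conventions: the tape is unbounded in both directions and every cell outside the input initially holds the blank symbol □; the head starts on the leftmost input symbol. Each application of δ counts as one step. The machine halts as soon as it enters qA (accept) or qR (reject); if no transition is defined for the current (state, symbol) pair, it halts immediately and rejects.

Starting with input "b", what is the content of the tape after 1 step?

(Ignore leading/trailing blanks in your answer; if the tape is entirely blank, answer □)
Step 0: [q0]b (head at position 0)
Step 1: δ(q0, b) = (qR, b, R)  ⊢  b[qR]□ (head at position 1)
Tape after 1 step (ignoring surrounding blanks): b

Final answer: Tape: b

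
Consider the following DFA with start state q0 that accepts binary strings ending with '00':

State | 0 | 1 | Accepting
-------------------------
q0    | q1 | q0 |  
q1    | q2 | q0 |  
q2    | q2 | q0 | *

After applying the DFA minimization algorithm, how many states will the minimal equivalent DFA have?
All 3 states are reachable from q0, so none can be removed as unreachable.
Table-filling: first mark every (accepting, non-accepting) pair as distinguishable (accepting: {q2}; non-accepting: {q0, q1}).
Round 1: (q0, q1) on '0' go to q1 and q2, already distinguishable → mark.
Every pair of states is distinguishable, so the DFA is already minimal.
Equivalence classes: {q0}, {q1}, {q2} → 3 states.

Final answer: 3 states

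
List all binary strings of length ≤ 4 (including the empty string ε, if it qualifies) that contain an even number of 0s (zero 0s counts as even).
Checking every binary string of length 0 to 4:
  Length 0: accepted: ε | rejected: (none)
  Length 1: accepted: 1 | rejected: 0
  Length 2: accepted: 00, 11 | rejected: 01, 10
  Length 3: accepted: 001, 010, 100, 111 | rejected: 000, 011, 101, 110
  Length 4: accepted: 0000, 0011, 0101, 0110, 1001, 1010, 1100, 1111 | rejected: 0001, 0010, 0100, 0111, 1000, 1011, 1101, 1110
Total: 16 string(s).

Final answer: ε, 1, 00, 11, 001, 010, 100, 111, 0000, 0011, 0101, 0110, 1001, 1010, 1100, 1111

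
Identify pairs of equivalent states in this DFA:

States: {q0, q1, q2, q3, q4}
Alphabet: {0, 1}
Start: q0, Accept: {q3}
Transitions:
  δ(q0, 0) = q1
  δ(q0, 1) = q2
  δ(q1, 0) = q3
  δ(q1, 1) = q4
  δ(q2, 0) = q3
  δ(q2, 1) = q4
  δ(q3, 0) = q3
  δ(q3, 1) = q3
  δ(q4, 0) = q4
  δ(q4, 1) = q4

Using the table-filling algorithm:
Round 0 – mark pairs where exactly one state is accepting: (q0,q3), (q1,q3), (q2,q3), (q3,q4)
Round 1 – newly marked: (q0,q1) [on 0: q1 vs q3, already marked]; (q0,q2) [on 0: q1 vs q3, already marked]; (q1,q4) [on 0: q3 vs q4, already marked]; (q2,q4) [on 0: q3 vs q4, already marked]
Round 2 – newly marked: (q0,q4) [on 0: q1 vs q4, already marked]
No further pairs can be marked.
(q1, q2) unmarked: δ(q1,0)=q3, δ(q2,0)=q3; δ(q1,1)=q4, δ(q2,1)=q4 → equivalent
Equivalent pairs: (q1, q2)

Final answer: Equivalent pairs: (q1, q2)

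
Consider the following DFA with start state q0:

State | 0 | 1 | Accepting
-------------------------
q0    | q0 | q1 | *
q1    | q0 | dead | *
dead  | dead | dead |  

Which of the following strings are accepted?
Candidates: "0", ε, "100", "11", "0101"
"0": q0 → q0; q0 is accepting → accepted
ε: q0; q0 is accepting → accepted
"100": q0 → q1 → q0 → q0; q0 is accepting → accepted
"11": q0 → q1 → dead; dead is not accepting → rejected
"0101": q0 → q0 → q1 → q0 → q1; q1 is accepting → accepted

Final answer: "0", ε, "100", "0101"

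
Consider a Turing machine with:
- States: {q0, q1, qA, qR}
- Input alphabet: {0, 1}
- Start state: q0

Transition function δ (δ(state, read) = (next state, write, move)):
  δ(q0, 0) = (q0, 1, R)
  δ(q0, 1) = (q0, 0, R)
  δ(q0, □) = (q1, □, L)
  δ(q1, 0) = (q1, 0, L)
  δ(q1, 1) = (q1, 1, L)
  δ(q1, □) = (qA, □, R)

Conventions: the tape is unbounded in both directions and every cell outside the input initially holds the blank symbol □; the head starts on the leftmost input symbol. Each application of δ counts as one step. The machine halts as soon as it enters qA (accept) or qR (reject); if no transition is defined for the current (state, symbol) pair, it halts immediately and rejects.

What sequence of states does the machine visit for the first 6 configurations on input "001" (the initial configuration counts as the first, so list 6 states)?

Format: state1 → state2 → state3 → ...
Step 0: [q0]001 (head at position 0)
Step 1: δ(q0, 0) = (q0, 1, R)  ⊢  1[q0]01 (head at position 1)
Step 2: δ(q0, 0) = (q0, 1, R)  ⊢  11[q0]1 (head at position 2)
Step 3: δ(q0, 1) = (q0, 0, R)  ⊢  110[q0]□ (head at position 3)
Step 4: δ(q0, □) = (q1, □, L)  ⊢  11[q1]0□ (head at position 2)
Step 5: δ(q1, 0) = (q1, 0, L)  ⊢  1[q1]10□ (head at position 1)
Reading off the states of these 6 configurations: q0 → q0 → q0 → q0 → q1 → q1

Final answer: q0 → q0 → q0 → q0 → q1 → q1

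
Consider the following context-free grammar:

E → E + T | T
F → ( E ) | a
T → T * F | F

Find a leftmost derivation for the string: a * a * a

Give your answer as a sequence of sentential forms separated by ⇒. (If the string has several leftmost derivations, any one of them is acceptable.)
Start with E.
Step 1: the leftmost non-terminal is E; apply E → T:  T
Step 2: the leftmost non-terminal is T; apply T → T * F:  T * F
Step 3: the leftmost non-terminal is T; apply T → T * F:  T * F * F
Step 4: the leftmost non-terminal is T; apply T → F:  F * F * F
Step 5: the leftmost non-terminal is F; apply F → a:  a * F * F
Step 6: the leftmost non-terminal is F; apply F → a:  a * a * F
Step 7: the leftmost non-terminal is F; apply F → a:  a * a * a

Final answer: E ⇒ T ⇒ T * F ⇒ T * F * F ⇒ F * F * F ⇒ a * F * F ⇒ a * a * F ⇒ a * a * a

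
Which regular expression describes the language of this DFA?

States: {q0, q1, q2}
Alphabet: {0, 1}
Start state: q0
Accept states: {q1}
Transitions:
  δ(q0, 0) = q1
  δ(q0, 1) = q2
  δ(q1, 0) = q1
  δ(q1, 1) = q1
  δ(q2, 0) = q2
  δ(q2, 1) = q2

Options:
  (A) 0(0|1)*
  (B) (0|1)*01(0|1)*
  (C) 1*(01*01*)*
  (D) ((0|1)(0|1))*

Testing sample strings against the DFA:
  '10' -> rejected
  '00' -> accepted
  '10' -> rejected
  '0011' -> accepted
Checking each option for a counterexample:
  (A) 0(0|1)*: agrees with the DFA on all strings of length ≤ 4
  (B) (0|1)*01(0|1)*: '0' is accepted by the DFA but does not match the regex → eliminated
  (C) 1*(01*01*)*: ε is rejected by the DFA but matches the regex → eliminated
  (D) ((0|1)(0|1))*: ε is rejected by the DFA but matches the regex → eliminated
Only (A) 0(0|1)* is consistent with the DFA.

Final answer: (A) 0(0|1)*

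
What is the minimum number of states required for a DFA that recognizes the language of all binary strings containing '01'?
Language: binary strings containing '01'
Lower bound (Myhill–Nerode): the prefixes ε, 0, 01 are pairwise distinguishable:
  ε vs 01: suffix ε distinguishes them (ε is rejected, 01 is accepted)
  0 vs 01: suffix ε distinguishes them (0 is rejected, 01 is accepted)
  ε vs 0: suffix 1 distinguishes them (ε·1 = 1 is rejected, 0·1 = 01 is accepted)
So any DFA needs at least 3 states.
Upper bound: a DFA with 3 states exists (one state per class above: 'no progress', 'last symbol 0', and 'seen 01' (accepting sink)).
Minimum states: 3

Final answer: 3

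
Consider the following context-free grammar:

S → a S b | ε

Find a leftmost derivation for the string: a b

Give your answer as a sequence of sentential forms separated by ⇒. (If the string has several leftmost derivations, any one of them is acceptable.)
Start with S.
Step 1: the leftmost non-terminal is S; apply S → a S b:  a S b
Step 2: the leftmost non-terminal is S; apply S → ε:  a b

Final answer: S ⇒ a S b ⇒ a b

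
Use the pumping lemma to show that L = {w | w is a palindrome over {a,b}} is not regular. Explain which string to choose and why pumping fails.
Language: L = {w | w is a palindrome over {a,b}} (strings that read the same forwards and backwards)
Step 1: Assume for contradiction that L is regular, with pumping length p.
Step 2: Choose s = a^p b a^p. Then s ∈ L (it reads the same forwards and backwards) and |s| ≥ p.
Step 3: Consider any decomposition s = xyz with |xy| ≤ p and |y| > 0. Since |xy| ≤ p and the first p symbols of s are all a's, y = a^k for some k with 1 ≤ k ≤ p.
Step 4: Pumping up (i = 2): xy²z = a^(p+k) b a^p. Its reverse is a^p b a^(p+k) ≠ a^(p+k) b a^p (the single b is no longer in the middle), so xy²z is not a palindrome and xy²z ∉ L.
This contradicts the pumping lemma, so L is not regular.

Final answer: Choose s = a^p b a^p. Since |xy| ≤ p, y = a^k with k ≥ 1. Then xy²z = a^(p+k) b a^p is not a palindrome, so ∉ L.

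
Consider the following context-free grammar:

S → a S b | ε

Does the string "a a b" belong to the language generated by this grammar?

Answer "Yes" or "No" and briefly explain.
Every derivation applies S → a S b some number n of times and then S → ε, producing a^n b^n with equally many a's and b's. The string a a b has two a's but only one b, so it cannot be derived.

Final answer: No - no valid derivation exists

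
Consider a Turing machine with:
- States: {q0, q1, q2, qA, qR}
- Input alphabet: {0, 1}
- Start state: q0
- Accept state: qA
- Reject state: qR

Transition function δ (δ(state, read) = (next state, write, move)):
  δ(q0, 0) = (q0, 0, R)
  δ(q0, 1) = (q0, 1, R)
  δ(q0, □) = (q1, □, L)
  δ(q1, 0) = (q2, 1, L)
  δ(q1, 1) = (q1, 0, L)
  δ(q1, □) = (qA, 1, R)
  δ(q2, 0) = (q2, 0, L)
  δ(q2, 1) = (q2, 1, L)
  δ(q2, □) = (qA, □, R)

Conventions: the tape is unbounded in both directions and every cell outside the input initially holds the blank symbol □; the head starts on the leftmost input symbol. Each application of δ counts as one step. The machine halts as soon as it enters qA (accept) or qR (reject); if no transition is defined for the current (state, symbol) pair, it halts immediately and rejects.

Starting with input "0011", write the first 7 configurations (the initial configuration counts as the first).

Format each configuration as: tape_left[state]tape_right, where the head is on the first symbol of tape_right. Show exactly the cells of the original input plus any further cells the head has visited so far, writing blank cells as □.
Step 0: [q0]0011 (head at position 0)
Step 1: δ(q0, 0) = (q0, 0, R)  ⊢  0[q0]011 (head at position 1)
Step 2: δ(q0, 0) = (q0, 0, R)  ⊢  00[q0]11 (head at position 2)
Step 3: δ(q0, 1) = (q0, 1, R)  ⊢  001[q0]1 (head at position 3)
Step 4: δ(q0, 1) = (q0, 1, R)  ⊢  0011[q0]□ (head at position 4)
Step 5: δ(q0, □) = (q1, □, L)  ⊢  001[q1]1□ (head at position 3)
Step 6: δ(q1, 1) = (q1, 0, L)  ⊢  00[q1]10□ (head at position 2)

Final answer: [q0]0011 ⊢ 0[q0]011 ⊢ 00[q0]11 ⊢ 001[q0]1 ⊢ 0011[q0]□ ⊢ 001[q1]1□ ⊢ 00[q1]10□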